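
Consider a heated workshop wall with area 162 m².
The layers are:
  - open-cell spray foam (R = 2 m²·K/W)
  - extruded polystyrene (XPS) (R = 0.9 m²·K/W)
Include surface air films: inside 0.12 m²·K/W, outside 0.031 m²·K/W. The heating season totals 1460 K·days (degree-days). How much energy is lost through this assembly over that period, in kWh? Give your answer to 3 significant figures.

1860 kWh

R_total = 0.12 + 2 + 0.9 + 0.031 = 3.051 m²·K/W
E = A × HDD × 24 / R / 1000 = 162 × 1460 × 24 / 3.051 / 1000 = 1861 kWh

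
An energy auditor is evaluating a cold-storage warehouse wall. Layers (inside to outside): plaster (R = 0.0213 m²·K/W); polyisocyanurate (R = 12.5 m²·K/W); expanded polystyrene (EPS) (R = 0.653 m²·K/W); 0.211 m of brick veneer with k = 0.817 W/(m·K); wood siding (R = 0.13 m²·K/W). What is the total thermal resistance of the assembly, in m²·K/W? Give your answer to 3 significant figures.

13.6 m²·K/W

0.211/0.817 = 0.2583
R_total = 0.0213 + 12.5 + 0.653 + 0.2583 + 0.13 = 13.56 m²·K/W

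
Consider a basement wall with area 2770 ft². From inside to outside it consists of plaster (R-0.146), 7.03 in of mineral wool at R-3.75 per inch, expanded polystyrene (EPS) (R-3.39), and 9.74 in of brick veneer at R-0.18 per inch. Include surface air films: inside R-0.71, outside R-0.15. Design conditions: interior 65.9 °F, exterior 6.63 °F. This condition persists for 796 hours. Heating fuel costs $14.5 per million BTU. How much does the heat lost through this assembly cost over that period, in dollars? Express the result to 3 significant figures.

7.03 × 3.75 = 26.36
9.74 × 0.18 = 1.753
R_total = 0.71 + 0.146 + 26.36 + 3.39 + 1.753 + 0.15 = 32.51 ft²·°F·h/BTU
Q = 2770 × (65.9 − 6.63) / 32.51 = 5050 BTU/h
E = 5050 × 796 = 4020000 BTU
Cost = 4020000/10⁶ × 14.5 = $58.28

58.3 dollars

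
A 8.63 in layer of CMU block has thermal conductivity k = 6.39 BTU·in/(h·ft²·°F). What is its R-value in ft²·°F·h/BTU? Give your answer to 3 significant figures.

R = L/k = 8.63/6.39 = 1.351 ft²·°F·h/BTU

1.35 ft²·°F·h/BTU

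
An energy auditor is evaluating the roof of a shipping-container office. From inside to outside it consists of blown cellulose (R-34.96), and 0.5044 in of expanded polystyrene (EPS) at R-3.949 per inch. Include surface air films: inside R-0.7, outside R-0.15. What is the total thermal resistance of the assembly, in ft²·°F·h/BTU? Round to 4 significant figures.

37.80 ft²·°F·h/BTU

0.5044 × 3.949 = 1.9919
R_total = 0.7 + 34.96 + 1.9919 + 0.15 = 37.802 ft²·°F·h/BTU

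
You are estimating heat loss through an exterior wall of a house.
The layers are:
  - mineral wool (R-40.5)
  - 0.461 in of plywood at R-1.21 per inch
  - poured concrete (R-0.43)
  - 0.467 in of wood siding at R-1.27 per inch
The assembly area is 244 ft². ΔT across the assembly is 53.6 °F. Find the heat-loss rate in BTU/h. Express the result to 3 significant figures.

0.461 × 1.21 = 0.5578
0.467 × 1.27 = 0.5931
R_total = 40.5 + 0.5578 + 0.43 + 0.5931 = 42.08 ft²·°F·h/BTU
Q = A·ΔT/R = 244 × 53.6 / 42.08 = 310.8 BTU/h

311 BTU/h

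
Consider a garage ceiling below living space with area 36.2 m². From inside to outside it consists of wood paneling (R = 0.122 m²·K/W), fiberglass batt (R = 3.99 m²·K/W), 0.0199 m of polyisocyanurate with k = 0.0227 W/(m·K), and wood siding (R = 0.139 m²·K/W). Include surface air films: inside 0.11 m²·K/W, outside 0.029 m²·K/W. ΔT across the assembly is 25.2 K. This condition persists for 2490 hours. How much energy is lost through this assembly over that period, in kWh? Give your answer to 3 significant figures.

0.0199/0.0227 = 0.8767
R_total = 0.11 + 0.122 + 3.99 + 0.8767 + 0.139 + 0.029 = 5.267 m²·K/W
Q = 36.2 × 25.2 / 5.267 = 173.2 W
E = 173.2 W × 2490 h / 1000 = 431.3 kWh

431 kWh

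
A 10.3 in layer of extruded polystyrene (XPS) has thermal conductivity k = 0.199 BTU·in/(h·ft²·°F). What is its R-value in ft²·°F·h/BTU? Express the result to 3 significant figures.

51.8 ft²·°F·h/BTU

R = L/k = 10.3/0.199 = 51.76 ft²·°F·h/BTU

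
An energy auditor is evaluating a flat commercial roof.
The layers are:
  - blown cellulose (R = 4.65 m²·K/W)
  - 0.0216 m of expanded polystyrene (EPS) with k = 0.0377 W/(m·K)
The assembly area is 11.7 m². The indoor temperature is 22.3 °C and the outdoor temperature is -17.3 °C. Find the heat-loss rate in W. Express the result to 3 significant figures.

88.7 W

0.0216/0.0377 = 0.5729
R_total = 4.65 + 0.5729 = 5.223 m²·K/W
Q = A·ΔT/R = 11.7 × (22.3 − (-17.3)) / 5.223 = 88.71 W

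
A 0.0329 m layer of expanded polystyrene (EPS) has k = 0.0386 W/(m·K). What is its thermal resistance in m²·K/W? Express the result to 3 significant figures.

R = L/k = 0.0329/0.0386 = 0.8523 m²·K/W

0.852 m²·K/W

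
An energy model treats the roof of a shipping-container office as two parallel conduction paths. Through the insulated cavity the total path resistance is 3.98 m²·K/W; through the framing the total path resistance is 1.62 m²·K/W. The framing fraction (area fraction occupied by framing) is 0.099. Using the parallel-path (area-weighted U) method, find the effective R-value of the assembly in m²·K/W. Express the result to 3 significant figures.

3.48 m²·K/W

U_eff = 0.901/3.98 + 0.099/1.62 = 0.2264 + 0.06111 = 0.2875
R_eff = 1/U_eff = 3.478 m²·K/W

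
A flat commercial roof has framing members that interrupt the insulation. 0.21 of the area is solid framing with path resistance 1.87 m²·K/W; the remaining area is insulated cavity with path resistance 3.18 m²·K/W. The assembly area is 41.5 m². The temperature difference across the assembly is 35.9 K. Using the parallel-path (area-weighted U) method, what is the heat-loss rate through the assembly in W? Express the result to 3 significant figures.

537 W

U_eff = 0.79/3.18 + 0.21/1.87 = 0.2484 + 0.1123 = 0.3607
R_eff = 1/U_eff = 2.772 m²·K/W
Q = 41.5 × 35.9 / 2.772 = 537.4 W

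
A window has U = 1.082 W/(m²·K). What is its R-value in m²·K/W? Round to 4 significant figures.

0.9242 m²·K/W

R = 1/U = 1/1.082 = 0.92421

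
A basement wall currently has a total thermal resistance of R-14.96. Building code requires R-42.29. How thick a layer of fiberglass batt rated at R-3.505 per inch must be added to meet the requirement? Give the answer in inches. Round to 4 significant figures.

ΔR = 42.29 − 14.96 = 27.33 ft²·°F·h/BTU
L = ΔR / (R/in) = 27.33/3.505 = 7.7974 in

7.797 in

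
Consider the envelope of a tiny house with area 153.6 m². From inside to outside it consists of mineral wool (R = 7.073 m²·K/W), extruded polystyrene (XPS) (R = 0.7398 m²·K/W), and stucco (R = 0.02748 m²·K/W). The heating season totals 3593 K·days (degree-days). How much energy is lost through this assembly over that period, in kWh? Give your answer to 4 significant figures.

1689 kWh

R_total = 7.073 + 0.7398 + 0.02748 = 7.8403 m²·K/W
E = A × HDD × 24 / R / 1000 = 153.6 × 3593 × 24 / 7.8403 / 1000 = 1689.4 kWh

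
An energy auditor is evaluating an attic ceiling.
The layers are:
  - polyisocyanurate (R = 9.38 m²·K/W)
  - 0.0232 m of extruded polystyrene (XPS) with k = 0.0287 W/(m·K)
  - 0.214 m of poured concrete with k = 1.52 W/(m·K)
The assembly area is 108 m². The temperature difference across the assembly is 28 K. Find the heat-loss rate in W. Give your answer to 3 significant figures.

293 W

0.0232/0.0287 = 0.8084
0.214/1.52 = 0.1408
R_total = 9.38 + 0.8084 + 0.1408 = 10.33 m²·K/W
Q = A·ΔT/R = 108 × 28 / 10.33 = 292.8 W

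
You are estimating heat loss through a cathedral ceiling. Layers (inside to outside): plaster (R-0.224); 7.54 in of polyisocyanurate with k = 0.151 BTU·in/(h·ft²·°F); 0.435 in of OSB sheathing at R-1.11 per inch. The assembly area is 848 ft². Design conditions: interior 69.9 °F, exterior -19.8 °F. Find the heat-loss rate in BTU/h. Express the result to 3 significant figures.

7.54/0.151 = 49.93
0.435 × 1.11 = 0.4829
R_total = 0.224 + 49.93 + 0.4829 = 50.64 ft²·°F·h/BTU
Q = A·ΔT/R = 848 × (69.9 − (-19.8)) / 50.64 = 1502 BTU/h

1500 BTU/h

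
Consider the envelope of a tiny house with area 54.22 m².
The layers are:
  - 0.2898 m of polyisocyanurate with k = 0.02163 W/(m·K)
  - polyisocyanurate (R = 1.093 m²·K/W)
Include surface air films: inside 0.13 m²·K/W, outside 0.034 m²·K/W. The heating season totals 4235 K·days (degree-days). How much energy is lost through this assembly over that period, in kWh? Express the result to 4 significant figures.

0.2898/0.02163 = 13.398
R_total = 0.13 + 13.398 + 1.093 + 0.034 = 14.655 m²·K/W
E = A × HDD × 24 / R / 1000 = 54.22 × 4235 × 24 / 14.655 / 1000 = 376.04 kWh

376.0 kWh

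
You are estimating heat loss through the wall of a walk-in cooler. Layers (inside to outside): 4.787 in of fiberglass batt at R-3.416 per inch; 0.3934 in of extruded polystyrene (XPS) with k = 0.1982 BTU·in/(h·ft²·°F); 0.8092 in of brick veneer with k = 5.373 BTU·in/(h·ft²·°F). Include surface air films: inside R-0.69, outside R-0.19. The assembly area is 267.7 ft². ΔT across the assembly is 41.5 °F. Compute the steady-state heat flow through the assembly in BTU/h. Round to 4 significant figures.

573.6 BTU/h

4.787 × 3.416 = 16.352
0.3934/0.1982 = 1.9849
0.8092/5.373 = 0.1506
R_total = 0.69 + 16.352 + 1.9849 + 0.1506 + 0.19 = 19.368 ft²·°F·h/BTU
Q = A·ΔT/R = 267.7 × 41.5 / 19.368 = 573.61 BTU/h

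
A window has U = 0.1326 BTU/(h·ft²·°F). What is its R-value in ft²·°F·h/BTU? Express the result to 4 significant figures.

7.541 ft²·°F·h/BTU

R = 1/U = 1/0.1326 = 7.5415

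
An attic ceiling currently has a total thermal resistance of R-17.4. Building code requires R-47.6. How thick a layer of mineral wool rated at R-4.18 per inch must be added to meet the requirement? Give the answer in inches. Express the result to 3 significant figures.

7.22 in

ΔR = 47.6 − 17.4 = 30.2 ft²·°F·h/BTU
L = ΔR / (R/in) = 30.2/4.18 = 7.225 in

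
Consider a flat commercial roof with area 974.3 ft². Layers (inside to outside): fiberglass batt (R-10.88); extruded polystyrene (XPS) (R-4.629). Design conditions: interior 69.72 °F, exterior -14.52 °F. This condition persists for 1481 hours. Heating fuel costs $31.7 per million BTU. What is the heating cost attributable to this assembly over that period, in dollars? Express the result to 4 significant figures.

R_total = 10.88 + 4.629 = 15.509 ft²·°F·h/BTU
Q = 974.3 × (69.72 − (-14.52)) / 15.509 = 5292.1 BTU/h
E = 5292.1 × 1481 = 7837600 BTU
Cost = 7837600/10⁶ × 31.7 = $248.45

248.5 dollars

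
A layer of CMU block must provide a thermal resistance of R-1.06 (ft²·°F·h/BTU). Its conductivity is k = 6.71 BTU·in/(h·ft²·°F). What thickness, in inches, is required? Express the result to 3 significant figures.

7.11 in

L = R × k = 1.06 × 6.71 = 7.113 in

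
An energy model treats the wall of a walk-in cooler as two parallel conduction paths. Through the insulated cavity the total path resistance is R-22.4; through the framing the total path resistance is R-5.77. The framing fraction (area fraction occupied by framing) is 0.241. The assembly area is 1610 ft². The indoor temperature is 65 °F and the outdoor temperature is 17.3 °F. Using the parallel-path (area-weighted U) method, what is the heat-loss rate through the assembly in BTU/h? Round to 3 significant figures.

5810 BTU/h

U_eff = 0.759/22.4 + 0.241/5.77 = 0.03388 + 0.04177 = 0.07565
R_eff = 1/U_eff = 13.22 ft²·°F·h/BTU
Q = 1610 × (65 − 17.3) / 13.22 = 5810 BTU/h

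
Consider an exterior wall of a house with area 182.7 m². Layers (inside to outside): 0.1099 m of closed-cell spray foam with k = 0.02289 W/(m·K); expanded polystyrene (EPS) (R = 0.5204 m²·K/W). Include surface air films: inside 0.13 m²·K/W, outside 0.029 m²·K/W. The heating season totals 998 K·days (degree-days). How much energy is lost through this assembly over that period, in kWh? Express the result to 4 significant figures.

0.1099/0.02289 = 4.8012
R_total = 0.13 + 4.8012 + 0.5204 + 0.029 = 5.4806 m²·K/W
E = A × HDD × 24 / R / 1000 = 182.7 × 998 × 24 / 5.4806 / 1000 = 798.45 kWh

798.5 kWh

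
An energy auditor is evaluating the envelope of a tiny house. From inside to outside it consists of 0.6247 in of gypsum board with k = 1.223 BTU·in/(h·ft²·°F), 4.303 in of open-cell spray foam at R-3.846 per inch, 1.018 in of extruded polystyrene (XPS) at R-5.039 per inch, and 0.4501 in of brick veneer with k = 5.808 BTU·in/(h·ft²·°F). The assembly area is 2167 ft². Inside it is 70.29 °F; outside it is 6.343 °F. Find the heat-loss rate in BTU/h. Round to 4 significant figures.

0.6247/1.223 = 0.51079
4.303 × 3.846 = 16.549
1.018 × 5.039 = 5.1297
0.4501/5.808 = 0.077497
R_total = 0.51079 + 16.549 + 5.1297 + 0.077497 = 22.267 ft²·°F·h/BTU
Q = A·ΔT/R = 2167 × (70.29 − 6.343) / 22.267 = 6223.2 BTU/h

6223 BTU/h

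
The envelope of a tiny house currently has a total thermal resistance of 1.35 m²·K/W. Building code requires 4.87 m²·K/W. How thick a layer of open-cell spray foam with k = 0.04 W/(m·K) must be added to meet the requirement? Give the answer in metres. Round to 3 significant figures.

ΔR = 4.87 − 1.35 = 3.52 m²·K/W
L = ΔR × k = 3.52 × 0.04 = 0.1408 m

0.141 m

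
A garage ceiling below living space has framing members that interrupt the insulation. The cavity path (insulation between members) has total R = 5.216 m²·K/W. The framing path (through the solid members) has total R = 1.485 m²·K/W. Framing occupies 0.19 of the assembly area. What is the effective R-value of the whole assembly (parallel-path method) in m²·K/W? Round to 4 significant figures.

3.531 m²·K/W

U_eff = 0.81/5.216 + 0.19/1.485 = 0.15529 + 0.12795 = 0.28324
R_eff = 1/U_eff = 3.5306 m²·K/W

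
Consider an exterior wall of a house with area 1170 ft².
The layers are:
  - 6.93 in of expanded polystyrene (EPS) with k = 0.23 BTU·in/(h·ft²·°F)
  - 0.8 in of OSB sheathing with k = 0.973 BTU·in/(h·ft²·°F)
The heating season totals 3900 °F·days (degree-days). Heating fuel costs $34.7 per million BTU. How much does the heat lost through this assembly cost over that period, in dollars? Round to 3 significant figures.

123 dollars

6.93/0.23 = 30.13
0.8/0.973 = 0.8222
R_total = 30.13 + 0.8222 = 30.95 ft²·°F·h/BTU
E = A × HDD × 24 / R = 1170 × 3900 × 24 / 30.95 = 3538000 BTU
Cost = 3538000/10⁶ × 34.7 = $122.8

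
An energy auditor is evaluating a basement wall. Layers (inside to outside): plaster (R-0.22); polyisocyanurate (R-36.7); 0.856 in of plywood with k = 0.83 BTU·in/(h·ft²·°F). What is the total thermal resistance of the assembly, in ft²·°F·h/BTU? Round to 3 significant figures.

0.856/0.83 = 1.031
R_total = 0.22 + 36.7 + 1.031 = 37.95 ft²·°F·h/BTU

38.0 ft²·°F·h/BTU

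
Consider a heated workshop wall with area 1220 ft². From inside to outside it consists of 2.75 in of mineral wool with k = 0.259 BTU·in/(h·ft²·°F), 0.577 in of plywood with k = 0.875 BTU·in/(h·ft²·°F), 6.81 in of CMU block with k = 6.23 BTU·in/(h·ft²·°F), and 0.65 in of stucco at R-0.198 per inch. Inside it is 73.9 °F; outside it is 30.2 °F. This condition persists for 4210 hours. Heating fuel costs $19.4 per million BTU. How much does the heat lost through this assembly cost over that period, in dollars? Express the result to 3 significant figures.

2.75/0.259 = 10.62
0.577/0.875 = 0.6594
6.81/6.23 = 1.093
0.65 × 0.198 = 0.1287
R_total = 10.62 + 0.6594 + 1.093 + 0.1287 = 12.5 ft²·°F·h/BTU
Q = 1220 × (73.9 − 30.2) / 12.5 = 4265 BTU/h
E = 4265 × 4210 = 17960000 BTU
Cost = 17960000/10⁶ × 19.4 = $348.4

348 dollars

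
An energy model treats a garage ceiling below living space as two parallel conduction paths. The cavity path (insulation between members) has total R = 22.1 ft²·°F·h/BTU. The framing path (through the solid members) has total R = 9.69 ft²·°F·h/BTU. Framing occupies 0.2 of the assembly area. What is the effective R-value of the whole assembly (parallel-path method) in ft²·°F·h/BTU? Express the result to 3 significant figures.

U_eff = 0.8/22.1 + 0.2/9.69 = 0.0362 + 0.02064 = 0.05684
R_eff = 1/U_eff = 17.59 ft²·°F·h/BTU

17.6 ft²·°F·h/BTU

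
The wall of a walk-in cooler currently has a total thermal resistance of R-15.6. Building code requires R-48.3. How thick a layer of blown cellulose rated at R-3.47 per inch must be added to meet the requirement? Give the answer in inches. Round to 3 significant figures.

9.42 in

ΔR = 48.3 − 15.6 = 32.7 ft²·°F·h/BTU
L = ΔR / (R/in) = 32.7/3.47 = 9.424 in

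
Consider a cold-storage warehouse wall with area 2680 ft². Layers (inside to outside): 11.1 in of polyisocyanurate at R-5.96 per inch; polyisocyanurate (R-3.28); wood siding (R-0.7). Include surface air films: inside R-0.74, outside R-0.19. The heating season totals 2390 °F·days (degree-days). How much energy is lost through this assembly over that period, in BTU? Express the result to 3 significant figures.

2160000 BTU

11.1 × 5.96 = 66.16
R_total = 0.74 + 66.16 + 3.28 + 0.7 + 0.19 = 71.07 ft²·°F·h/BTU
E = A × HDD × 24 / R = 2680 × 2390 × 24 / 71.07 = 2163000 BTU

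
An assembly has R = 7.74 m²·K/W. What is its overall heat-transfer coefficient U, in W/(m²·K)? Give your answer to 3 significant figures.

0.129 W/(m²·K)

U = 1/R = 1/7.74 = 0.1292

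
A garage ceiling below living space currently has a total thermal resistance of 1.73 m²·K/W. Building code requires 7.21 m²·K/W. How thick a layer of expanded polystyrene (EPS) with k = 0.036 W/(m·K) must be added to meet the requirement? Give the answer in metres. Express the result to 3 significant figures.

0.197 m

ΔR = 7.21 − 1.73 = 5.48 m²·K/W
L = ΔR × k = 5.48 × 0.036 = 0.1973 m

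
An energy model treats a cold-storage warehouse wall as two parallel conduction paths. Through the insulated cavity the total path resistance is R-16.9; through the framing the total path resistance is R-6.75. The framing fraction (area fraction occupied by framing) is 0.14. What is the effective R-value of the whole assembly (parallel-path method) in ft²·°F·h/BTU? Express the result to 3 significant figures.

14.0 ft²·°F·h/BTU

U_eff = 0.86/16.9 + 0.14/6.75 = 0.05089 + 0.02074 = 0.07163
R_eff = 1/U_eff = 13.96 ft²·°F·h/BTU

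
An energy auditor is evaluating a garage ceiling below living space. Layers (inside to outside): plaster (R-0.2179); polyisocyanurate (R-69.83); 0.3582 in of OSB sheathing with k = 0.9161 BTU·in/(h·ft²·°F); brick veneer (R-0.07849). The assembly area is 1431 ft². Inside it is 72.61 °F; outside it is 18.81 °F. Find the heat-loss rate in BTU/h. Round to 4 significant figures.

0.3582/0.9161 = 0.39101
R_total = 0.2179 + 69.83 + 0.39101 + 0.07849 = 70.517 ft²·°F·h/BTU
Q = A·ΔT/R = 1431 × (72.61 − 18.81) / 70.517 = 1091.8 BTU/h

1092 BTU/h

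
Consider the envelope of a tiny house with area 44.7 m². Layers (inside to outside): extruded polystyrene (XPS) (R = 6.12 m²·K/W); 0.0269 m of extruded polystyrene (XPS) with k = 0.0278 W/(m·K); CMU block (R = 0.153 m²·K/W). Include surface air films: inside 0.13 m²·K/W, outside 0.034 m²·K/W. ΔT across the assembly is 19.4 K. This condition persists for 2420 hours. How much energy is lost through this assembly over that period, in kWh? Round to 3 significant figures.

0.0269/0.0278 = 0.9676
R_total = 0.13 + 6.12 + 0.9676 + 0.153 + 0.034 = 7.405 m²·K/W
Q = 44.7 × 19.4 / 7.405 = 117.1 W
E = 117.1 W × 2420 h / 1000 = 283.4 kWh

283 kWh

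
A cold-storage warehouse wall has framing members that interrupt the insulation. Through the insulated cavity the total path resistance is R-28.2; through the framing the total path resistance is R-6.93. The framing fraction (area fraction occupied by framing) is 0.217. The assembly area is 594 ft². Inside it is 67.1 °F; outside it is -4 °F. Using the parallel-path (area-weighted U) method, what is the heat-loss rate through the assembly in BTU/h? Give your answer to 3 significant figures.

2500 BTU/h

U_eff = 0.783/28.2 + 0.217/6.93 = 0.02777 + 0.03131 = 0.05908
R_eff = 1/U_eff = 16.93 ft²·°F·h/BTU
Q = 594 × (67.1 − (-4)) / 16.93 = 2495 BTU/h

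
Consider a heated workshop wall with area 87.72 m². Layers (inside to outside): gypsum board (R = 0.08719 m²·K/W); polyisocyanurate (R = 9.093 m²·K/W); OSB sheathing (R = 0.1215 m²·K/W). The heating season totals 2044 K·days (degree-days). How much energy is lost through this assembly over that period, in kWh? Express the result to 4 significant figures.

462.6 kWh

R_total = 0.08719 + 9.093 + 0.1215 = 9.3017 m²·K/W
E = A × HDD × 24 / R / 1000 = 87.72 × 2044 × 24 / 9.3017 / 1000 = 462.62 kWh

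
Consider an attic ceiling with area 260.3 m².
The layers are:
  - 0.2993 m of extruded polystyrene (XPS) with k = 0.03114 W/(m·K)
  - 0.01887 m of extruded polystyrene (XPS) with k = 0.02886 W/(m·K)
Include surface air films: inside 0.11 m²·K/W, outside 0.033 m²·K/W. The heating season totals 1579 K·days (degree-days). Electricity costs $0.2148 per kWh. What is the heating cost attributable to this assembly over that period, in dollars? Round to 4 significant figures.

203.6 dollars

0.2993/0.03114 = 9.6114
0.01887/0.02886 = 0.65385
R_total = 0.11 + 9.6114 + 0.65385 + 0.033 = 10.408 m²·K/W
E = A × HDD × 24 / R / 1000 = 260.3 × 1579 × 24 / 10.408 / 1000 = 947.74 kWh
Cost = 947.74 × 0.2148 = $203.57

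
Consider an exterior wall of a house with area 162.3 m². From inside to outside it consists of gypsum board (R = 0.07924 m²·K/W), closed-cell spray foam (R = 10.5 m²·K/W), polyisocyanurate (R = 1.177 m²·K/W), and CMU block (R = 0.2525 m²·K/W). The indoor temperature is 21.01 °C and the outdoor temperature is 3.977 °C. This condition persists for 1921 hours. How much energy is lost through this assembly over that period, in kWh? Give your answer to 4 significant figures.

442.2 kWh

R_total = 0.07924 + 10.5 + 1.177 + 0.2525 = 12.009 m²·K/W
Q = 162.3 × (21.01 − 3.977) / 12.009 = 230.2 W
E = 230.2 W × 1921 h / 1000 = 442.22 kWh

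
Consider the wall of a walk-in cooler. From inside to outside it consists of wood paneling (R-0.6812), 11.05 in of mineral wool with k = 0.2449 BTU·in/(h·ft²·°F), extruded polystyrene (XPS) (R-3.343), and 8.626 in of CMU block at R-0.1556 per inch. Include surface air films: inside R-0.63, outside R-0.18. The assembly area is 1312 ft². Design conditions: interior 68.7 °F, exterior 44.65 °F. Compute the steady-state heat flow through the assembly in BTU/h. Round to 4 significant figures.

11.05/0.2449 = 45.12
8.626 × 0.1556 = 1.3422
R_total = 0.63 + 0.6812 + 45.12 + 3.343 + 1.3422 + 0.18 = 51.297 ft²·°F·h/BTU
Q = A·ΔT/R = 1312 × (68.7 − 44.65) / 51.297 = 615.12 BTU/h

615.1 BTU/h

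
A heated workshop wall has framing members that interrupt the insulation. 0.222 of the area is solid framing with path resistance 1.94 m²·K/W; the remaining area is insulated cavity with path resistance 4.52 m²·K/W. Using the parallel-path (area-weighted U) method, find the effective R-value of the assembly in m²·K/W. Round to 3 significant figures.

3.49 m²·K/W

U_eff = 0.778/4.52 + 0.222/1.94 = 0.1721 + 0.1144 = 0.2866
R_eff = 1/U_eff = 3.49 m²·K/W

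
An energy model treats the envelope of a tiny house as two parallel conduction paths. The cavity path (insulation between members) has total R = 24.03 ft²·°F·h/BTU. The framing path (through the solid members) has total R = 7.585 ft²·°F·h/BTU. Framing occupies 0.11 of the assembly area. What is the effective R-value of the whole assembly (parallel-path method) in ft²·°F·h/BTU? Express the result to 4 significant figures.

19.40 ft²·°F·h/BTU

U_eff = 0.89/24.03 + 0.11/7.585 = 0.037037 + 0.014502 = 0.051539
R_eff = 1/U_eff = 19.403 ft²·°F·h/BTU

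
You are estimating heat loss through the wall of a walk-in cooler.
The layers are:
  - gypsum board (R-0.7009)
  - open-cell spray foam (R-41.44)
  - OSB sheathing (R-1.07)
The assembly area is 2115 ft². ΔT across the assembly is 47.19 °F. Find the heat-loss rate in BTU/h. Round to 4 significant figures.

2310 BTU/h

R_total = 0.7009 + 41.44 + 1.07 = 43.211 ft²·°F·h/BTU
Q = A·ΔT/R = 2115 × 47.19 / 43.211 = 2309.8 BTU/h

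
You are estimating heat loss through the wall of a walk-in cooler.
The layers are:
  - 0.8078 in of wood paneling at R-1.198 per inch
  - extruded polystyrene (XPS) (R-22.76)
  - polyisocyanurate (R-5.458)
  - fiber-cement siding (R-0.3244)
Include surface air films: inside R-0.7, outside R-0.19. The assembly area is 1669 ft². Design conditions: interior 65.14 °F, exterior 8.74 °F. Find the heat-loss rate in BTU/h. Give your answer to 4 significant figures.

0.8078 × 1.198 = 0.96774
R_total = 0.7 + 0.96774 + 22.76 + 5.458 + 0.3244 + 0.19 = 30.4 ft²·°F·h/BTU
Q = A·ΔT/R = 1669 × (65.14 − 8.74) / 30.4 = 3096.4 BTU/h

3096 BTU/h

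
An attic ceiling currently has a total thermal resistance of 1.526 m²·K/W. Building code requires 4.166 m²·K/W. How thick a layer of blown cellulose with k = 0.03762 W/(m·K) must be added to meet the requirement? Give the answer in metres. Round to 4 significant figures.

ΔR = 4.166 − 1.526 = 2.64 m²·K/W
L = ΔR × k = 2.64 × 0.03762 = 0.099317 m

0.09932 m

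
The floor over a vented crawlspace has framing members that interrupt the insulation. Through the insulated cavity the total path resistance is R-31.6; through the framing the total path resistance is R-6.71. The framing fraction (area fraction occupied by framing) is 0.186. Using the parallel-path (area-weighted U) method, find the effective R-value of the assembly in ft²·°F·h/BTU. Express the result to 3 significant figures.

U_eff = 0.814/31.6 + 0.186/6.71 = 0.02576 + 0.02772 = 0.05348
R_eff = 1/U_eff = 18.7 ft²·°F·h/BTU

18.7 ft²·°F·h/BTU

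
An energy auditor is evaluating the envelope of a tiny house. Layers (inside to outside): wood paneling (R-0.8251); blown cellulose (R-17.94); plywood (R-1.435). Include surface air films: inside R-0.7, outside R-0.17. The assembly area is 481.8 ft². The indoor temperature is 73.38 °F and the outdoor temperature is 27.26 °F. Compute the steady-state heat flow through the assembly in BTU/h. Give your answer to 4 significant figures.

1055 BTU/h

R_total = 0.7 + 0.8251 + 17.94 + 1.435 + 0.17 = 21.07 ft²·°F·h/BTU
Q = A·ΔT/R = 481.8 × (73.38 − 27.26) / 21.07 = 1054.6 BTU/h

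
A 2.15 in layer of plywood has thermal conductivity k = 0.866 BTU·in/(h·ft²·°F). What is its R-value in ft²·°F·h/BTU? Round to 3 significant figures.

R = L/k = 2.15/0.866 = 2.483 ft²·°F·h/BTU

2.48 ft²·°F·h/BTU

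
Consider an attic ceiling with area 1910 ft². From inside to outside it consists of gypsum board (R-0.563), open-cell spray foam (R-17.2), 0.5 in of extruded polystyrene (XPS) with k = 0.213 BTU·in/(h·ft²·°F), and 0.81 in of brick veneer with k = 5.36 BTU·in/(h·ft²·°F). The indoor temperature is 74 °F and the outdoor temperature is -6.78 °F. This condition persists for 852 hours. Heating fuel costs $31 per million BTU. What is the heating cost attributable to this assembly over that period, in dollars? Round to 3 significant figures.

201 dollars

0.5/0.213 = 2.347
0.81/5.36 = 0.1511
R_total = 0.563 + 17.2 + 2.347 + 0.1511 = 20.26 ft²·°F·h/BTU
Q = 1910 × (74 − (-6.78)) / 20.26 = 7615 BTU/h
E = 7615 × 852 = 6488000 BTU
Cost = 6488000/10⁶ × 31 = $201.1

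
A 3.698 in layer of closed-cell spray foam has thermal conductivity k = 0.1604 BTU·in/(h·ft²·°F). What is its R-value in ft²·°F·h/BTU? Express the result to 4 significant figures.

R = L/k = 3.698/0.1604 = 23.055 ft²·°F·h/BTU

23.05 ft²·°F·h/BTU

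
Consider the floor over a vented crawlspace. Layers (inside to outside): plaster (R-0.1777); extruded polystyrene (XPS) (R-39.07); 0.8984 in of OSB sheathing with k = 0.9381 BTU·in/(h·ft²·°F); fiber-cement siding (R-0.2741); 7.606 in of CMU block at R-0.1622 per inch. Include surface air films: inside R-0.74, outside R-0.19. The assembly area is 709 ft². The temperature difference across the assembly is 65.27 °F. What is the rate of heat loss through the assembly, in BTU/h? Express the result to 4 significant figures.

0.8984/0.9381 = 0.95768
7.606 × 0.1622 = 1.2337
R_total = 0.74 + 0.1777 + 39.07 + 0.95768 + 0.2741 + 1.2337 + 0.19 = 42.643 ft²·°F·h/BTU
Q = A·ΔT/R = 709 × 65.27 / 42.643 = 1085.2 BTU/h

1085 BTU/h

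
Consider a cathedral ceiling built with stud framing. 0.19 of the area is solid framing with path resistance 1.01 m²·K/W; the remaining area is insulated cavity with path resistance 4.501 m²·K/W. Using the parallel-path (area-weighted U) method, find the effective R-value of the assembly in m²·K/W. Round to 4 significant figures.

U_eff = 0.81/4.501 + 0.19/1.01 = 0.17996 + 0.18812 = 0.36808
R_eff = 1/U_eff = 2.7168 m²·K/W

2.717 m²·K/W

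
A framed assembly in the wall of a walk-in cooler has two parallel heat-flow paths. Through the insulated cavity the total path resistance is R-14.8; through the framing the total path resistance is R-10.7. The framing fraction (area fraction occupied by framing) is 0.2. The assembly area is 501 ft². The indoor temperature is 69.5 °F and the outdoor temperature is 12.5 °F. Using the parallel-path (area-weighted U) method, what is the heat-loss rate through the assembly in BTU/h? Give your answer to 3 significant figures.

2080 BTU/h

U_eff = 0.8/14.8 + 0.2/10.7 = 0.05405 + 0.01869 = 0.07275
R_eff = 1/U_eff = 13.75 ft²·°F·h/BTU
Q = 501 × (69.5 − 12.5) / 13.75 = 2077 BTU/h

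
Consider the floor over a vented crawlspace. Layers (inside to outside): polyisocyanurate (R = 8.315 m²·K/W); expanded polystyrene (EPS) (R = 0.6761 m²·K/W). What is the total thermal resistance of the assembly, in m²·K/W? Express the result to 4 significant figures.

R_total = 8.315 + 0.6761 = 8.9911 m²·K/W

8.991 m²·K/W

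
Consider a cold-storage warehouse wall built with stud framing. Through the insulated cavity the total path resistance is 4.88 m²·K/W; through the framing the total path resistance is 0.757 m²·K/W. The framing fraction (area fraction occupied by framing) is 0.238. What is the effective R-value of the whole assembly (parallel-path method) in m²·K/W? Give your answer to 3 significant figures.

2.13 m²·K/W

U_eff = 0.762/4.88 + 0.238/0.757 = 0.1561 + 0.3144 = 0.4705
R_eff = 1/U_eff = 2.125 m²·K/W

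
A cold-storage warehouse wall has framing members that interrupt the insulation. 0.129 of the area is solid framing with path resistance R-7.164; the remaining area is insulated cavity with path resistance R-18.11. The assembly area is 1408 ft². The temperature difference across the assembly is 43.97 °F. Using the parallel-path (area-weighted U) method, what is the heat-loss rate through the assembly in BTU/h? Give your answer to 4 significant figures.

U_eff = 0.871/18.11 + 0.129/7.164 = 0.048095 + 0.018007 = 0.066102
R_eff = 1/U_eff = 15.128 ft²·°F·h/BTU
Q = 1408 × 43.97 / 15.128 = 4092.3 BTU/h

4092 BTU/h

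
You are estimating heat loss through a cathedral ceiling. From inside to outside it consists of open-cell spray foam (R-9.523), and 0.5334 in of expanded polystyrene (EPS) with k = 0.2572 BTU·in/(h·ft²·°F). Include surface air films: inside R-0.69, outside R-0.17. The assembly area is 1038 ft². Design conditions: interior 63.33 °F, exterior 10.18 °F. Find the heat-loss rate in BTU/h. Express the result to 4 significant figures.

4429 BTU/h

0.5334/0.2572 = 2.0739
R_total = 0.69 + 9.523 + 2.0739 + 0.17 = 12.457 ft²·°F·h/BTU
Q = A·ΔT/R = 1038 × (63.33 − 10.18) / 12.457 = 4428.9 BTU/h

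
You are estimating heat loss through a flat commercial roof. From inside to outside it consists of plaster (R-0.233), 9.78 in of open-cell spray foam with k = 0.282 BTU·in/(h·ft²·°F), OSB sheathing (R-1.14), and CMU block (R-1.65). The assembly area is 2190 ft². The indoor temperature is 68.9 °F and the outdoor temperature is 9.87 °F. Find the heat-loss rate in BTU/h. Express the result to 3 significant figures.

9.78/0.282 = 34.68
R_total = 0.233 + 34.68 + 1.14 + 1.65 = 37.7 ft²·°F·h/BTU
Q = A·ΔT/R = 2190 × (68.9 − 9.87) / 37.7 = 3429 BTU/h

3430 BTU/h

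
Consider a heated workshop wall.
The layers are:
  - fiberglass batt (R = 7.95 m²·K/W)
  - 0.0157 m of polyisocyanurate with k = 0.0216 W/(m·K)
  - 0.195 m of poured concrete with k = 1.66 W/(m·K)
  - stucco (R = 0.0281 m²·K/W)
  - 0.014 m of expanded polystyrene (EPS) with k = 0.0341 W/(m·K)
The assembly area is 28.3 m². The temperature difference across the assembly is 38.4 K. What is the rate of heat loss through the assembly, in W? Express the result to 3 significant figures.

118 W

0.0157/0.0216 = 0.7269
0.195/1.66 = 0.1175
0.014/0.0341 = 0.4106
R_total = 7.95 + 0.7269 + 0.1175 + 0.0281 + 0.4106 = 9.233 m²·K/W
Q = A·ΔT/R = 28.3 × 38.4 / 9.233 = 117.7 W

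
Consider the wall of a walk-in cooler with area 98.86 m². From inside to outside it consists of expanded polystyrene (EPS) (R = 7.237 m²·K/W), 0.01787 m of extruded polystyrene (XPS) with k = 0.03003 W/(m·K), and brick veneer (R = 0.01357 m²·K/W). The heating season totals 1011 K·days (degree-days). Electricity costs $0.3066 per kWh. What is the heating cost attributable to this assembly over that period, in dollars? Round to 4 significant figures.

93.74 dollars

0.01787/0.03003 = 0.59507
R_total = 7.237 + 0.59507 + 0.01357 = 7.8456 m²·K/W
E = A × HDD × 24 / R / 1000 = 98.86 × 1011 × 24 / 7.8456 / 1000 = 305.74 kWh
Cost = 305.74 × 0.3066 = $93.74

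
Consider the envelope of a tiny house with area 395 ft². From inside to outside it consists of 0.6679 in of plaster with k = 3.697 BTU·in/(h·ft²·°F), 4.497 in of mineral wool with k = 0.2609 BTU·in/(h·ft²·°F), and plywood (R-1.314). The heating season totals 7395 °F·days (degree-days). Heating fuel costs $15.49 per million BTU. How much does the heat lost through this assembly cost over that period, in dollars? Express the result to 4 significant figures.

57.97 dollars

0.6679/3.697 = 0.18066
4.497/0.2609 = 17.236
R_total = 0.18066 + 17.236 + 1.314 = 18.731 ft²·°F·h/BTU
E = A × HDD × 24 / R = 395 × 7395 × 24 / 18.731 = 3742700 BTU
Cost = 3742700/10⁶ × 15.49 = $57.974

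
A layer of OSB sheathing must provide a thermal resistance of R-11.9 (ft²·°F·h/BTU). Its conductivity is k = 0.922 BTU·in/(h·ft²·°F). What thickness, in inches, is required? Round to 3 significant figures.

L = R × k = 11.9 × 0.922 = 10.97 in

11.0 in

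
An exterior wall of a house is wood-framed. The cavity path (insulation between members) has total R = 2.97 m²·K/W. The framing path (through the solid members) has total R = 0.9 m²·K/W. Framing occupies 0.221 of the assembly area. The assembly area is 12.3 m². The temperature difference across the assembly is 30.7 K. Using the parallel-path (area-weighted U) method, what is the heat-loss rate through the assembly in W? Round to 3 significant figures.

U_eff = 0.779/2.97 + 0.221/0.9 = 0.2623 + 0.2456 = 0.5078
R_eff = 1/U_eff = 1.969 m²·K/W
Q = 12.3 × 30.7 / 1.969 = 191.8 W

192 W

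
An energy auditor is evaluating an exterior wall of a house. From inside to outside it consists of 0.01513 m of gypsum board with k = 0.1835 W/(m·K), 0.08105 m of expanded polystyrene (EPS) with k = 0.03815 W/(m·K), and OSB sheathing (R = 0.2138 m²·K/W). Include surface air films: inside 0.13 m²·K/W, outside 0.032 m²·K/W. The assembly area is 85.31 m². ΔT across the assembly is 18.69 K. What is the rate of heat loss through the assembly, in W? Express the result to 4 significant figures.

0.01513/0.1835 = 0.082452
0.08105/0.03815 = 2.1245
R_total = 0.13 + 0.082452 + 2.1245 + 0.2138 + 0.032 = 2.5828 m²·K/W
Q = A·ΔT/R = 85.31 × 18.69 / 2.5828 = 617.34 W

617.3 W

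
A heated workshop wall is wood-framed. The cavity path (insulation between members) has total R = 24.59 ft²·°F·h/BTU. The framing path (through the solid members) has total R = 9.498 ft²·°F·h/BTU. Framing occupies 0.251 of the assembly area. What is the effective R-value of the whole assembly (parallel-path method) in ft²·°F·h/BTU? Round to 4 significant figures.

U_eff = 0.749/24.59 + 0.251/9.498 = 0.03046 + 0.026427 = 0.056886
R_eff = 1/U_eff = 17.579 ft²·°F·h/BTU

17.58 ft²·°F·h/BTU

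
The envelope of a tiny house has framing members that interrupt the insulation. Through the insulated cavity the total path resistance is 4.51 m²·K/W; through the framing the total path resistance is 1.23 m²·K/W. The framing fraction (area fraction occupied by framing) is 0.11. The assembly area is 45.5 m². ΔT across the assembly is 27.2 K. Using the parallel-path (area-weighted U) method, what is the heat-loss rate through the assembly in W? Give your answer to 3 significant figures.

355 W

U_eff = 0.89/4.51 + 0.11/1.23 = 0.1973 + 0.08943 = 0.2868
R_eff = 1/U_eff = 3.487 m²·K/W
Q = 45.5 × 27.2 / 3.487 = 354.9 W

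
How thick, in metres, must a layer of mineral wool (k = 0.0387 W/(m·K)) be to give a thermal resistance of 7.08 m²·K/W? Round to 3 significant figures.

0.274 m

L = R·k = 7.08 × 0.0387 = 0.274 m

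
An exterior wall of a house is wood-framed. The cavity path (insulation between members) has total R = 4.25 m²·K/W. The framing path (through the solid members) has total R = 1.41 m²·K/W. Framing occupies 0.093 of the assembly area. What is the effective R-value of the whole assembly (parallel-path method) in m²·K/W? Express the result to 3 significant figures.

U_eff = 0.907/4.25 + 0.093/1.41 = 0.2134 + 0.06596 = 0.2794
R_eff = 1/U_eff = 3.579 m²·K/W

3.58 m²·K/W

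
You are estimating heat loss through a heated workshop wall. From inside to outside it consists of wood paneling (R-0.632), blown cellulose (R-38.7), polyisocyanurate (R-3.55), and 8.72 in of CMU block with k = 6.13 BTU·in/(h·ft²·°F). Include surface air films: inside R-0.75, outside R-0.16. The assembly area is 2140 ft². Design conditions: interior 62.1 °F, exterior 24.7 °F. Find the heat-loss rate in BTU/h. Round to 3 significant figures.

1770 BTU/h

8.72/6.13 = 1.423
R_total = 0.75 + 0.632 + 38.7 + 3.55 + 1.423 + 0.16 = 45.21 ft²·°F·h/BTU
Q = A·ΔT/R = 2140 × (62.1 − 24.7) / 45.21 = 1770 BTU/h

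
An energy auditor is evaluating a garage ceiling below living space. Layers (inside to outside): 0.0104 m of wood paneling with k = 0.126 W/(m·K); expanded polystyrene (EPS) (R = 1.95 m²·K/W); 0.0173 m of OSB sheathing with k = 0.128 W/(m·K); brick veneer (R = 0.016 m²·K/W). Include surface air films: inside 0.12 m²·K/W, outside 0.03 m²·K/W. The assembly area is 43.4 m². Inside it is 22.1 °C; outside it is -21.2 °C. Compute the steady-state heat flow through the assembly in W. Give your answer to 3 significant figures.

805 W

0.0104/0.126 = 0.08254
0.0173/0.128 = 0.1352
R_total = 0.12 + 0.08254 + 1.95 + 0.1352 + 0.016 + 0.03 = 2.334 m²·K/W
Q = A·ΔT/R = 43.4 × (22.1 − (-21.2)) / 2.334 = 805.3 W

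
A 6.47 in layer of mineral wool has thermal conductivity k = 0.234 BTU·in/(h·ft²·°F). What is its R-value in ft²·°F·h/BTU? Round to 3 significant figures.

27.6 ft²·°F·h/BTU

R = L/k = 6.47/0.234 = 27.65 ft²·°F·h/BTU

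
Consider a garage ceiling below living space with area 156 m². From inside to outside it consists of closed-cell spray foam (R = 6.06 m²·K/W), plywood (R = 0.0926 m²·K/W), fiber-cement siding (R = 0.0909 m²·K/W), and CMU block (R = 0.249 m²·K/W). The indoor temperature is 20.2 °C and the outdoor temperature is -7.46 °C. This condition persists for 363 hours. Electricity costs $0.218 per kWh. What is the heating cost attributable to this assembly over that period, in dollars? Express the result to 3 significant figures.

R_total = 6.06 + 0.0926 + 0.0909 + 0.249 = 6.492 m²·K/W
Q = 156 × (20.2 − (-7.46)) / 6.492 = 664.6 W
E = 664.6 W × 363 h / 1000 = 241.3 kWh
Cost = 241.3 × 0.218 = $52.59

52.6 dollars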